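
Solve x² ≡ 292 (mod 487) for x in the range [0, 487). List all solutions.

126, 361

Since 487 ≡ 3 (mod 4), a square root of 292 is 292^((487+1)/4) = 292^122 mod 487.
Repeated squaring: 292^2≡39, 292^4≡60, 292^8≡191, 292^16≡443, 292^32≡475, 292^64≡144 (mod 487).
292^122 = 292^(64+32+16+8+2) ≡ 361 (mod 487).
Check: 361² = 130321 ≡ 292 (mod 487). The two roots are 126 and 361.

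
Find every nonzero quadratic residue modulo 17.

1, 2, 4, 8, 9, 13, 15, 16

Square k = 1,…,8 (k and 17−k give the same square):
1²=1, 2²=4, 3²=9, 4²=16, 5²≡8, 6²≡2, 7²≡15, 8²≡13 (mod 17).
So the quadratic residues mod 17 are {1, 2, 4, 8, 9, 13, 15, 16}.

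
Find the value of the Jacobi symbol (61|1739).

Reciprocity: 61 ≡ 1 and 1739 ≡ 3 (mod 4), so (61/1739) = +(1739/61).
Reduce top mod 61: now compute (31/61).
Reciprocity: 31 ≡ 3 and 61 ≡ 1 (mod 4), so (31/61) = +(61/31).
Reduce top mod 31: now compute (30/31).
Pull out 2: since 31 ≡ 7 (mod 8), (2/31) = +1.
Reciprocity: 15 ≡ 3 and 31 ≡ 3 (mod 4), so (15/31) = −(31/15).
Reduce top mod 15: now compute (1/15).
Reached (1/15) = 1. Collecting the sign flips along the way, the symbol is -1.

-1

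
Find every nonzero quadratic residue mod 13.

1, 3, 4, 9, 10, 12

Square k = 1,…,6 (k and 13−k give the same square):
1²=1, 2²=4, 3²=9, 4²≡3, 5²≡12, 6²≡10 (mod 13).
So the quadratic residues mod 13 are {1, 3, 4, 9, 10, 12}.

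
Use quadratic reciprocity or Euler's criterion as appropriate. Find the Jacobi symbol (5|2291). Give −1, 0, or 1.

1

Reciprocity: 5 ≡ 1 and 2291 ≡ 3 (mod 4), so (5/2291) = +(2291/5).
Reduce top mod 5: now compute (1/5).
Reached (1/5) = 1. Collecting the sign flips along the way, the symbol is +1.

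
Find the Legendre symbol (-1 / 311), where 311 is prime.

-1

First reduce: -1 ≡ 310 (mod 311).
Pull out 2: since 311 ≡ 7 (mod 8), (2/311) = +1.
Reciprocity: 155 ≡ 3 and 311 ≡ 3 (mod 4), so (155/311) = −(311/155).
Reduce top mod 155: now compute (1/155).
Reached (1/155) = 1. Collecting the sign flips along the way, the symbol is -1.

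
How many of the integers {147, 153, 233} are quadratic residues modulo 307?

(147/307) = -1 → non-residue.
(153/307) = +1 → QR.
(233/307) = +1 → QR.
Total quadratic residues among the 3: 2.

2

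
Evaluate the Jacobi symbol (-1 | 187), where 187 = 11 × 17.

First reduce: -1 ≡ 186 (mod 187).
Pull out 2: since 187 ≡ 3 (mod 8), (2/187) = -1.
Reciprocity: 93 ≡ 1 and 187 ≡ 3 (mod 4), so (93/187) = +(187/93).
Reduce top mod 93: now compute (1/93).
Reached (1/93) = 1. Collecting the sign flips along the way, the symbol is -1.

-1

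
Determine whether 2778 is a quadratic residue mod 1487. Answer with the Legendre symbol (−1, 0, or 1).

First reduce: 2778 ≡ 1291 (mod 1487).
Reciprocity: 1291 ≡ 3 and 1487 ≡ 3 (mod 4), so (1291/1487) = −(1487/1291).
Reduce top mod 1291: now compute (196/1291).
Pull out 2^2: since 1291 ≡ 3 (mod 8), (2/1291) = -1, so (2/1291)^2 = +1.
Reciprocity: 49 ≡ 1 and 1291 ≡ 3 (mod 4), so (49/1291) = +(1291/49).
Reduce top mod 49: now compute (17/49).
Reciprocity: 17 ≡ 1 and 49 ≡ 1 (mod 4), so (17/49) = +(49/17).
Reduce top mod 17: now compute (15/17).
Reciprocity: 15 ≡ 3 and 17 ≡ 1 (mod 4), so (15/17) = +(17/15).
Reduce top mod 15: now compute (2/15).
Pull out 2: since 15 ≡ 7 (mod 8), (2/15) = +1.
Reached (1/15) = 1. Collecting the sign flips along the way, the symbol is -1.

-1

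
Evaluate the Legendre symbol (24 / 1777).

Pull out 2^3: since 1777 ≡ 1 (mod 8), (2/1777) = +1, so (2/1777)^3 = +1.
Reciprocity: 3 ≡ 3 and 1777 ≡ 1 (mod 4), so (3/1777) = +(1777/3).
Reduce top mod 3: now compute (1/3).
Reached (1/3) = 1. Collecting the sign flips along the way, the symbol is +1.

1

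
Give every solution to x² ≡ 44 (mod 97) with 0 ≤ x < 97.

97 ≡ 1 (mod 4), so we find a root by search.
Trying successive values, 23² = 529 ≡ 44 (mod 97). The other root is 97 − 23 = 74.

23, 74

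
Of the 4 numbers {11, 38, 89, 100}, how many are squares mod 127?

(11/127) = +1 → QR.
(38/127) = +1 → QR.
(89/127) = -1 → non-residue.
(100/127) = +1 → QR.
Total quadratic residues among the 4: 3.

3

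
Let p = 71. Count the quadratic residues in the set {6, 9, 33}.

2

(6/71) = +1 → QR.
(9/71) = +1 → QR.
(33/71) = -1 → non-residue.
Total quadratic residues among the 3: 2.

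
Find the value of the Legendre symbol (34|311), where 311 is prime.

Pull out 2: since 311 ≡ 7 (mod 8), (2/311) = +1.
Reciprocity: 17 ≡ 1 and 311 ≡ 3 (mod 4), so (17/311) = +(311/17).
Reduce top mod 17: now compute (5/17).
Reciprocity: 5 ≡ 1 and 17 ≡ 1 (mod 4), so (5/17) = +(17/5).
Reduce top mod 5: now compute (2/5).
Pull out 2: since 5 ≡ 5 (mod 8), (2/5) = -1.
Reached (1/5) = 1. Collecting the sign flips along the way, the symbol is -1.

-1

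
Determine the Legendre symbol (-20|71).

-1

First reduce: -20 ≡ 51 (mod 71).
Reciprocity: 51 ≡ 3 and 71 ≡ 3 (mod 4), so (51/71) = −(71/51).
Reduce top mod 51: now compute (20/51).
Pull out 2^2: since 51 ≡ 3 (mod 8), (2/51) = -1, so (2/51)^2 = +1.
Reciprocity: 5 ≡ 1 and 51 ≡ 3 (mod 4), so (5/51) = +(51/5).
Reduce top mod 5: now compute (1/5).
Reached (1/5) = 1. Collecting the sign flips along the way, the symbol is -1.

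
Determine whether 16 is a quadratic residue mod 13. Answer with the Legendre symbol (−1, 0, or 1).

Euler's criterion: (16/13) ≡ 3^6 (mod 13).
3^2 ≡ 9 (mod 13)
3^4 ≡ 3 (mod 13)
3^6 = 3^(4+2) ≡ 1 (mod 13).
Result is 1, so (16/13) = 1.

1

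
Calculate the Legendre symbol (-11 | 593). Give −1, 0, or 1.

Euler's criterion: (-11/593) ≡ 582^296 (mod 593).
582^2 ≡ 121 (mod 593)
582^4 ≡ 409 (mod 593)
582^8 ≡ 55 (mod 593)
582^16 ≡ 60 (mod 593)
582^32 ≡ 42 (mod 593)
582^64 ≡ 578 (mod 593)
582^128 ≡ 225 (mod 593)
582^256 ≡ 220 (mod 593)
582^296 = 582^(256+32+8) ≡ 592 (mod 593).
Result is 592 ≡ −1, so (-11/593) = −1.

-1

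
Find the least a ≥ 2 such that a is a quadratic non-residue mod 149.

2

(2/149) = −1, so 2 is the smallest positive non-residue mod 149.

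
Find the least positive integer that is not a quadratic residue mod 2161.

(2/2161) = +1, so 2 is a residue.
(3/2161) = +1, so 3 is a residue.
(4/2161) = +1, so 4 is a residue.
(5/2161) = +1, so 5 is a residue.
(6/2161) = +1, so 6 is a residue.
(7/2161) = −1, so 7 is the smallest positive non-residue mod 2161.

7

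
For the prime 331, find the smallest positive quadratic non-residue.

2

(2/331) = −1, so 2 is the smallest positive non-residue mod 331.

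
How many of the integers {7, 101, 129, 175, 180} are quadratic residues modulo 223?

(7/223) = +1 → QR.
(101/223) = +1 → QR.
(129/223) = -1 → non-residue.
(175/223) = +1 → QR.
(180/223) = -1 → non-residue.
Total quadratic residues among the 5: 3.

3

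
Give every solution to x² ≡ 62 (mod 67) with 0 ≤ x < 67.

Since 67 ≡ 3 (mod 4), a square root of 62 is 62^((67+1)/4) = 62^17 mod 67.
Repeated squaring: 62^2≡25, 62^4≡22, 62^8≡15, 62^16≡24 (mod 67).
62^17 = 62^(16+1) ≡ 14 (mod 67).
Check: 14² = 196 ≡ 62 (mod 67). The two roots are 14 and 53.

14, 53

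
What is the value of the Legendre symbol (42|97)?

Pull out 2: since 97 ≡ 1 (mod 8), (2/97) = +1.
Reciprocity: 21 ≡ 1 and 97 ≡ 1 (mod 4), so (21/97) = +(97/21).
Reduce top mod 21: now compute (13/21).
Reciprocity: 13 ≡ 1 and 21 ≡ 1 (mod 4), so (13/21) = +(21/13).
Reduce top mod 13: now compute (8/13).
Pull out 2^3: since 13 ≡ 5 (mod 8), (2/13) = -1, so (2/13)^3 = -1.
Reached (1/13) = 1. Collecting the sign flips along the way, the symbol is -1.

-1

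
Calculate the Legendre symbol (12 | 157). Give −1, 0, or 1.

1

Euler's criterion: (12/157) ≡ 12^78 (mod 157).
12^2 ≡ 144 (mod 157)
12^4 ≡ 12 (mod 157)
12^8 ≡ 144 (mod 157)
12^16 ≡ 12 (mod 157)
12^32 ≡ 144 (mod 157)
12^64 ≡ 12 (mod 157)
12^78 = 12^(64+8+4+2) ≡ 1 (mod 157).
Result is 1, so (12/157) = 1.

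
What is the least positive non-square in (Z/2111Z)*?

(2/2111) = +1, so 2 is a residue.
(3/2111) = +1, so 3 is a residue.
(4/2111) = +1, so 4 is a residue.
(5/2111) = +1, so 5 is a residue.
(6/2111) = +1, so 6 is a residue.
(7/2111) = −1, so 7 is the smallest positive non-residue mod 2111.

7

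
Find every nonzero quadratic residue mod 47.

Square k = 1,…,23 (k and 47−k give the same square):
1²=1, 2²=4, 3²=9, 4²=16, 5²=25, 6²=36, 7²≡2, 8²≡17, 9²≡34, 10²≡6, 11²≡27, 12²≡3, 13²≡28, 14²≡8, 15²≡37, 16²≡21, 17²≡7, 18²≡42, 19²≡32, 20²≡24, 21²≡18, 22²≡14, 23²≡12 (mod 47).
So the quadratic residues mod 47 are {1, 2, 3, 4, 6, 7, 8, 9, 12, 14, 16, 17, 18, 21, 24, 25, 27, 28, 32, 34, 36, 37, 42}.

1, 2, 3, 4, 6, 7, 8, 9, 12, 14, 16, 17, 18, 21, 24, 25, 27, 28, 32, 34, 36, 37, 42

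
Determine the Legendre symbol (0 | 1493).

0

Top reduces to 0: gcd > 1, so the symbol is 0.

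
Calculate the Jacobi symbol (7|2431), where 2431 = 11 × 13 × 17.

Reciprocity: 7 ≡ 3 and 2431 ≡ 3 (mod 4), so (7/2431) = −(2431/7).
Reduce top mod 7: now compute (2/7).
Pull out 2: since 7 ≡ 7 (mod 8), (2/7) = +1.
Reached (1/7) = 1. Collecting the sign flips along the way, the symbol is -1.

-1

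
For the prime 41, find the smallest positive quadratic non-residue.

3

(2/41) = +1, so 2 is a residue.
(3/41) = −1, so 3 is the smallest positive non-residue mod 41.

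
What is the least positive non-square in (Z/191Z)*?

7

(2/191) = +1, so 2 is a residue.
(3/191) = +1, so 3 is a residue.
(4/191) = +1, so 4 is a residue.
(5/191) = +1, so 5 is a residue.
(6/191) = +1, so 6 is a residue.
(7/191) = −1, so 7 is the smallest positive non-residue mod 191.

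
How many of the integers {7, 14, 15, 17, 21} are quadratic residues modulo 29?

(7/29) = +1 → QR.
(14/29) = -1 → non-residue.
(15/29) = -1 → non-residue.
(17/29) = -1 → non-residue.
(21/29) = -1 → non-residue.
Total quadratic residues among the 5: 1.

1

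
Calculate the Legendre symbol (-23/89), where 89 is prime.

First reduce: -23 ≡ 66 (mod 89).
Pull out 2: since 89 ≡ 1 (mod 8), (2/89) = +1.
Reciprocity: 33 ≡ 1 and 89 ≡ 1 (mod 4), so (33/89) = +(89/33).
Reduce top mod 33: now compute (23/33).
Reciprocity: 23 ≡ 3 and 33 ≡ 1 (mod 4), so (23/33) = +(33/23).
Reduce top mod 23: now compute (10/23).
Pull out 2: since 23 ≡ 7 (mod 8), (2/23) = +1.
Reciprocity: 5 ≡ 1 and 23 ≡ 3 (mod 4), so (5/23) = +(23/5).
Reduce top mod 5: now compute (3/5).
Reciprocity: 3 ≡ 3 and 5 ≡ 1 (mod 4), so (3/5) = +(5/3).
Reduce top mod 3: now compute (2/3).
Pull out 2: since 3 ≡ 3 (mod 8), (2/3) = -1.
Reached (1/3) = 1. Collecting the sign flips along the way, the symbol is -1.

-1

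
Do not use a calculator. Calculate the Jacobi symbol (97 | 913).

Reciprocity: 97 ≡ 1 and 913 ≡ 1 (mod 4), so (97/913) = +(913/97).
Reduce top mod 97: now compute (40/97).
Pull out 2^3: since 97 ≡ 1 (mod 8), (2/97) = +1, so (2/97)^3 = +1.
Reciprocity: 5 ≡ 1 and 97 ≡ 1 (mod 4), so (5/97) = +(97/5).
Reduce top mod 5: now compute (2/5).
Pull out 2: since 5 ≡ 5 (mod 8), (2/5) = -1.
Reached (1/5) = 1. Collecting the sign flips along the way, the symbol is -1.

-1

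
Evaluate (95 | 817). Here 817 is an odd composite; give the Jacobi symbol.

0

Reciprocity: 95 ≡ 3 and 817 ≡ 1 (mod 4), so (95/817) = +(817/95).
Reduce top mod 95: now compute (57/95).
Reciprocity: 57 ≡ 1 and 95 ≡ 3 (mod 4), so (57/95) = +(95/57).
Reduce top mod 57: now compute (38/57).
Pull out 2: since 57 ≡ 1 (mod 8), (2/57) = +1.
Reciprocity: 19 ≡ 3 and 57 ≡ 1 (mod 4), so (19/57) = +(57/19).
Reduce top mod 19: now compute (0/19).
Top reduces to 0: gcd > 1, so the symbol is 0.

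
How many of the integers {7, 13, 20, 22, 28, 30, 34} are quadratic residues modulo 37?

(7/37) = +1 → QR.
(13/37) = -1 → non-residue.
(20/37) = -1 → non-residue.
(22/37) = -1 → non-residue.
(28/37) = +1 → QR.
(30/37) = +1 → QR.
(34/37) = +1 → QR.
Total quadratic residues among the 7: 4.

4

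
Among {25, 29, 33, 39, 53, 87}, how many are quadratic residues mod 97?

3

(25/97) = +1 → QR.
(29/97) = -1 → non-residue.
(33/97) = +1 → QR.
(39/97) = -1 → non-residue.
(53/97) = +1 → QR.
(87/97) = -1 → non-residue.
Total quadratic residues among the 6: 3.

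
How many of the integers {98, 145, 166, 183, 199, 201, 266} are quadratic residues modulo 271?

(98/271) = +1 → QR.
(145/271) = -1 → non-residue.
(166/271) = +1 → QR.
(183/271) = -1 → non-residue.
(199/271) = -1 → non-residue.
(201/271) = -1 → non-residue.
(266/271) = -1 → non-residue.
Total quadratic residues among the 7: 2.

2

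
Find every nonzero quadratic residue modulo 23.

1, 2, 3, 4, 6, 8, 9, 12, 13, 16, 18

Square k = 1,…,11 (k and 23−k give the same square):
1²=1, 2²=4, 3²=9, 4²=16, 5²≡2, 6²≡13, 7²≡3, 8²≡18, 9²≡12, 10²≡8, 11²≡6 (mod 23).
So the quadratic residues mod 23 are {1, 2, 3, 4, 6, 8, 9, 12, 13, 16, 18}.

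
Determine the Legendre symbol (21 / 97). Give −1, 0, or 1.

-1

Euler's criterion: (21/97) ≡ 21^48 (mod 97).
21^2 ≡ 53 (mod 97)
21^4 ≡ 93 (mod 97)
21^8 ≡ 16 (mod 97)
21^16 ≡ 62 (mod 97)
21^32 ≡ 61 (mod 97)
21^48 = 21^(32+16) ≡ 96 (mod 97).
Result is 96 ≡ −1, so (21/97) = −1.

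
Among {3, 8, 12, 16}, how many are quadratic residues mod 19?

(3/19) = -1 → non-residue.
(8/19) = -1 → non-residue.
(12/19) = -1 → non-residue.
(16/19) = +1 → QR.
Total quadratic residues among the 4: 1.

1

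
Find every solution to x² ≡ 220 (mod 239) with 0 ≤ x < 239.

69, 170

Since 239 ≡ 3 (mod 4), a square root of 220 is 220^((239+1)/4) = 220^60 mod 239.
Repeated squaring: 220^2≡122, 220^4≡66, 220^8≡54, 220^16≡48, 220^32≡153 (mod 239).
220^60 = 220^(32+16+8+4) ≡ 170 (mod 239).
Check: 170² = 28900 ≡ 220 (mod 239). The two roots are 69 and 170.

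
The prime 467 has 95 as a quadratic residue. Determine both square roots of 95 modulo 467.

Since 467 ≡ 3 (mod 4), a square root of 95 is 95^((467+1)/4) = 95^117 mod 467.
Repeated squaring: 95^2≡152, 95^4≡221, 95^8≡273, 95^16≡276, 95^32≡55, 95^64≡223 (mod 467).
95^117 = 95^(64+32+16+4+1) ≡ 58 (mod 467).
Check: 58² = 3364 ≡ 95 (mod 467). The two roots are 58 and 409.

58, 409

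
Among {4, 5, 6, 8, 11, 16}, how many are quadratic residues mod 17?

(4/17) = +1 → QR.
(5/17) = -1 → non-residue.
(6/17) = -1 → non-residue.
(8/17) = +1 → QR.
(11/17) = -1 → non-residue.
(16/17) = +1 → QR.
Total quadratic residues among the 6: 3.

3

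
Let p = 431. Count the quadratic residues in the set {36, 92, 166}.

2

(36/431) = +1 → QR.
(92/431) = +1 → QR.
(166/431) = -1 → non-residue.
Total quadratic residues among the 3: 2.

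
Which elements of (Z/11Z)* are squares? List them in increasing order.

1,3,4,5,9

Square k = 1,…,5 (k and 11−k give the same square):
1²=1, 2²=4, 3²=9, 4²≡5, 5²≡3 (mod 11).
So the quadratic residues mod 11 are {1, 3, 4, 5, 9}.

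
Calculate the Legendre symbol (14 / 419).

Euler's criterion: (14/419) ≡ 14^209 (mod 419).
14^2 ≡ 196 (mod 419)
14^4 ≡ 287 (mod 419)
14^8 ≡ 245 (mod 419)
14^16 ≡ 108 (mod 419)
14^32 ≡ 351 (mod 419)
14^64 ≡ 15 (mod 419)
14^128 ≡ 225 (mod 419)
14^209 = 14^(128+64+16+1) ≡ 418 (mod 419).
Result is 418 ≡ −1, so (14/419) = −1.

-1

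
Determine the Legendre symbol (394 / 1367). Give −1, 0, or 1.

Pull out 2: since 1367 ≡ 7 (mod 8), (2/1367) = +1.
Reciprocity: 197 ≡ 1 and 1367 ≡ 3 (mod 4), so (197/1367) = +(1367/197).
Reduce top mod 197: now compute (185/197).
Reciprocity: 185 ≡ 1 and 197 ≡ 1 (mod 4), so (185/197) = +(197/185).
Reduce top mod 185: now compute (12/185).
Pull out 2^2: since 185 ≡ 1 (mod 8), (2/185) = +1, so (2/185)^2 = +1.
Reciprocity: 3 ≡ 3 and 185 ≡ 1 (mod 4), so (3/185) = +(185/3).
Reduce top mod 3: now compute (2/3).
Pull out 2: since 3 ≡ 3 (mod 8), (2/3) = -1.
Reached (1/3) = 1. Collecting the sign flips along the way, the symbol is -1.

-1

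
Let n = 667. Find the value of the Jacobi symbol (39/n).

-1

Reciprocity: 39 ≡ 3 and 667 ≡ 3 (mod 4), so (39/667) = −(667/39).
Reduce top mod 39: now compute (4/39).
Pull out 2^2: since 39 ≡ 7 (mod 8), (2/39) = +1, so (2/39)^2 = +1.
Reached (1/39) = 1. Collecting the sign flips along the way, the symbol is -1.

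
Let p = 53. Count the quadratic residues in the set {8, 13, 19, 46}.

2

(8/53) = -1 → non-residue.
(13/53) = +1 → QR.
(19/53) = -1 → non-residue.
(46/53) = +1 → QR.
Total quadratic residues among the 4: 2.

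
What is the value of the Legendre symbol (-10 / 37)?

First reduce: -10 ≡ 27 (mod 37).
Reciprocity: 27 ≡ 3 and 37 ≡ 1 (mod 4), so (27/37) = +(37/27).
Reduce top mod 27: now compute (10/27).
Pull out 2: since 27 ≡ 3 (mod 8), (2/27) = -1.
Reciprocity: 5 ≡ 1 and 27 ≡ 3 (mod 4), so (5/27) = +(27/5).
Reduce top mod 5: now compute (2/5).
Pull out 2: since 5 ≡ 5 (mod 8), (2/5) = -1.
Reached (1/5) = 1. Collecting the sign flips along the way, the symbol is +1.

1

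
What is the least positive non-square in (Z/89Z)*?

(2/89) = +1, so 2 is a residue.
(3/89) = −1, so 3 is the smallest positive non-residue mod 89.

3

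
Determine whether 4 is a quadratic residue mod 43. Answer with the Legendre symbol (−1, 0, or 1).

Pull out 2^2: since 43 ≡ 3 (mod 8), (2/43) = -1, so (2/43)^2 = +1.
Reached (1/43) = 1. Collecting the sign flips along the way, the symbol is +1.

1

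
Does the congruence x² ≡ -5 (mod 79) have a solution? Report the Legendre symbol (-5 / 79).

-1

First reduce: -5 ≡ 74 (mod 79).
Pull out 2: since 79 ≡ 7 (mod 8), (2/79) = +1.
Reciprocity: 37 ≡ 1 and 79 ≡ 3 (mod 4), so (37/79) = +(79/37).
Reduce top mod 37: now compute (5/37).
Reciprocity: 5 ≡ 1 and 37 ≡ 1 (mod 4), so (5/37) = +(37/5).
Reduce top mod 5: now compute (2/5).
Pull out 2: since 5 ≡ 5 (mod 8), (2/5) = -1.
Reached (1/5) = 1. Collecting the sign flips along the way, the symbol is -1.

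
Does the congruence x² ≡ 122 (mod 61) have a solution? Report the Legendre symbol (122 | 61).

First reduce: 122 ≡ 0 (mod 61).
Top reduces to 0: gcd > 1, so the symbol is 0.

0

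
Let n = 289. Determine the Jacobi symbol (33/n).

1

Reciprocity: 33 ≡ 1 and 289 ≡ 1 (mod 4), so (33/289) = +(289/33).
Reduce top mod 33: now compute (25/33).
Reciprocity: 25 ≡ 1 and 33 ≡ 1 (mod 4), so (25/33) = +(33/25).
Reduce top mod 25: now compute (8/25).
Pull out 2^3: since 25 ≡ 1 (mod 8), (2/25) = +1, so (2/25)^3 = +1.
Reached (1/25) = 1. Collecting the sign flips along the way, the symbol is +1.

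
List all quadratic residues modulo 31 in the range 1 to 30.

1,2,4,5,7,8,9,10,14,16,18,19,20,25,28

Square k = 1,…,15 (k and 31−k give the same square):
1²=1, 2²=4, 3²=9, 4²=16, 5²=25, 6²≡5, 7²≡18, 8²≡2, 9²≡19, 10²≡7, 11²≡28, 12²≡20, 13²≡14, 14²≡10, 15²≡8 (mod 31).
So the quadratic residues mod 31 are {1, 2, 4, 5, 7, 8, 9, 10, 14, 16, 18, 19, 20, 25, 28}.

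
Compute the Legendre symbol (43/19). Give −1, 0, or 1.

1

First reduce: 43 ≡ 5 (mod 19).
Reciprocity: 5 ≡ 1 and 19 ≡ 3 (mod 4), so (5/19) = +(19/5).
Reduce top mod 5: now compute (4/5).
Pull out 2^2: since 5 ≡ 5 (mod 8), (2/5) = -1, so (2/5)^2 = +1.
Reached (1/5) = 1. Collecting the sign flips along the way, the symbol is +1.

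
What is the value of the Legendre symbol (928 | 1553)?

1

Pull out 2^5: since 1553 ≡ 1 (mod 8), (2/1553) = +1, so (2/1553)^5 = +1.
Reciprocity: 29 ≡ 1 and 1553 ≡ 1 (mod 4), so (29/1553) = +(1553/29).
Reduce top mod 29: now compute (16/29).
Pull out 2^4: since 29 ≡ 5 (mod 8), (2/29) = -1, so (2/29)^4 = +1.
Reached (1/29) = 1. Collecting the sign flips along the way, the symbol is +1.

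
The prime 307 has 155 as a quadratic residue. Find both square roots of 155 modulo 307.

Since 307 ≡ 3 (mod 4), a square root of 155 is 155^((307+1)/4) = 155^77 mod 307.
Repeated squaring: 155^2≡79, 155^4≡101, 155^8≡70, 155^16≡295, 155^32≡144, 155^64≡167 (mod 307).
155^77 = 155^(64+8+4+1) ≡ 259 (mod 307).
Check: 259² = 67081 ≡ 155 (mod 307). The two roots are 48 and 259.

48, 259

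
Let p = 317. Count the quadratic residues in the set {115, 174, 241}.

0

(115/317) = -1 → non-residue.
(174/317) = -1 → non-residue.
(241/317) = -1 → non-residue.
Total quadratic residues among the 3: 0.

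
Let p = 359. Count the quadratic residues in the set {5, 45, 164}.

(5/359) = +1 → QR.
(45/359) = +1 → QR.
(164/359) = +1 → QR.
Total quadratic residues among the 3: 3.

3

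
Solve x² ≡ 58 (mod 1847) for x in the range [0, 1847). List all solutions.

Since 1847 ≡ 3 (mod 4), a square root of 58 is 58^((1847+1)/4) = 58^462 mod 1847.
Repeated squaring: 58^2≡1517, 58^4≡1774, 58^8≡1635, 58^16≡616, 58^32≡821, 58^64≡1733, 58^128≡67, 58^256≡795 (mod 1847).
58^462 = 58^(256+128+64+8+4+2) ≡ 1600 (mod 1847).
Check: 1600² = 2560000 ≡ 58 (mod 1847). The two roots are 247 and 1600.

247, 1600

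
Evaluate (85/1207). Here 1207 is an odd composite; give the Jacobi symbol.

Reciprocity: 85 ≡ 1 and 1207 ≡ 3 (mod 4), so (85/1207) = +(1207/85).
Reduce top mod 85: now compute (17/85).
Reciprocity: 17 ≡ 1 and 85 ≡ 1 (mod 4), so (17/85) = +(85/17).
Reduce top mod 17: now compute (0/17).
Top reduces to 0: gcd > 1, so the symbol is 0.

0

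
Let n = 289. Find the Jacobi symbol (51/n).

Reciprocity: 51 ≡ 3 and 289 ≡ 1 (mod 4), so (51/289) = +(289/51).
Reduce top mod 51: now compute (34/51).
Pull out 2: since 51 ≡ 3 (mod 8), (2/51) = -1.
Reciprocity: 17 ≡ 1 and 51 ≡ 3 (mod 4), so (17/51) = +(51/17).
Reduce top mod 17: now compute (0/17).
Top reduces to 0: gcd > 1, so the symbol is 0.

0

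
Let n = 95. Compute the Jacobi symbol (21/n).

Reciprocity: 21 ≡ 1 and 95 ≡ 3 (mod 4), so (21/95) = +(95/21).
Reduce top mod 21: now compute (11/21).
Reciprocity: 11 ≡ 3 and 21 ≡ 1 (mod 4), so (11/21) = +(21/11).
Reduce top mod 11: now compute (10/11).
Pull out 2: since 11 ≡ 3 (mod 8), (2/11) = -1.
Reciprocity: 5 ≡ 1 and 11 ≡ 3 (mod 4), so (5/11) = +(11/5).
Reduce top mod 5: now compute (1/5).
Reached (1/5) = 1. Collecting the sign flips along the way, the symbol is -1.

-1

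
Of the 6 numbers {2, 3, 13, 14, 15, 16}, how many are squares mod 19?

1

(2/19) = -1 → non-residue.
(3/19) = -1 → non-residue.
(13/19) = -1 → non-residue.
(14/19) = -1 → non-residue.
(15/19) = -1 → non-residue.
(16/19) = +1 → QR.
Total quadratic residues among the 6: 1.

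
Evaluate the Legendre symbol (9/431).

1

Euler's criterion: (9/431) ≡ 9^215 (mod 431).
9^2 ≡ 81 (mod 431)
9^4 ≡ 96 (mod 431)
9^8 ≡ 165 (mod 431)
9^16 ≡ 72 (mod 431)
9^32 ≡ 12 (mod 431)
9^64 ≡ 144 (mod 431)
9^128 ≡ 48 (mod 431)
9^215 = 9^(128+64+16+4+2+1) ≡ 1 (mod 431).
Result is 1, so (9/431) = 1.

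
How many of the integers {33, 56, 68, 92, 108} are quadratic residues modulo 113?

(33/113) = -1 → non-residue.
(56/113) = +1 → QR.
(68/113) = -1 → non-residue.
(92/113) = -1 → non-residue.
(108/113) = -1 → non-residue.
Total quadratic residues among the 5: 1.

1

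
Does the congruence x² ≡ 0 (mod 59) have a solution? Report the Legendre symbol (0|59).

Top reduces to 0: gcd > 1, so the symbol is 0.

0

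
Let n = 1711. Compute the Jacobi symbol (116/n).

0

Pull out 2^2: since 1711 ≡ 7 (mod 8), (2/1711) = +1, so (2/1711)^2 = +1.
Reciprocity: 29 ≡ 1 and 1711 ≡ 3 (mod 4), so (29/1711) = +(1711/29).
Reduce top mod 29: now compute (0/29).
Top reduces to 0: gcd > 1, so the symbol is 0.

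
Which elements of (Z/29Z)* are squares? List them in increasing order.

Square k = 1,…,14 (k and 29−k give the same square):
1²=1, 2²=4, 3²=9, 4²=16, 5²=25, 6²≡7, 7²≡20, 8²≡6, 9²≡23, 10²≡13, 11²≡5, 12²≡28, 13²≡24, 14²≡22 (mod 29).
So the quadratic residues mod 29 are {1, 4, 5, 6, 7, 9, 13, 16, 20, 22, 23, 24, 25, 28}.

1 4 5 6 7 9 13 16 20 22 23 24 25 28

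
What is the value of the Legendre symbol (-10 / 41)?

1

Euler's criterion: (-10/41) ≡ 31^20 (mod 41).
31^2 ≡ 18 (mod 41)
31^4 ≡ 37 (mod 41)
31^8 ≡ 16 (mod 41)
31^16 ≡ 10 (mod 41)
31^20 = 31^(16+4) ≡ 1 (mod 41).
Result is 1, so (-10/41) = 1.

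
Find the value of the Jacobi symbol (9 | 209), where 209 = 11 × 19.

Reciprocity: 9 ≡ 1 and 209 ≡ 1 (mod 4), so (9/209) = +(209/9).
Reduce top mod 9: now compute (2/9).
Pull out 2: since 9 ≡ 1 (mod 8), (2/9) = +1.
Reached (1/9) = 1. Collecting the sign flips along the way, the symbol is +1.

1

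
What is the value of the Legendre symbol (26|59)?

Pull out 2: since 59 ≡ 3 (mod 8), (2/59) = -1.
Reciprocity: 13 ≡ 1 and 59 ≡ 3 (mod 4), so (13/59) = +(59/13).
Reduce top mod 13: now compute (7/13).
Reciprocity: 7 ≡ 3 and 13 ≡ 1 (mod 4), so (7/13) = +(13/7).
Reduce top mod 7: now compute (6/7).
Pull out 2: since 7 ≡ 7 (mod 8), (2/7) = +1.
Reciprocity: 3 ≡ 3 and 7 ≡ 3 (mod 4), so (3/7) = −(7/3).
Reduce top mod 3: now compute (1/3).
Reached (1/3) = 1. Collecting the sign flips along the way, the symbol is +1.

1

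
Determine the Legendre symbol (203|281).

Reciprocity: 203 ≡ 3 and 281 ≡ 1 (mod 4), so (203/281) = +(281/203).
Reduce top mod 203: now compute (78/203).
Pull out 2: since 203 ≡ 3 (mod 8), (2/203) = -1.
Reciprocity: 39 ≡ 3 and 203 ≡ 3 (mod 4), so (39/203) = −(203/39).
Reduce top mod 39: now compute (8/39).
Pull out 2^3: since 39 ≡ 7 (mod 8), (2/39) = +1, so (2/39)^3 = +1.
Reached (1/39) = 1. Collecting the sign flips along the way, the symbol is +1.

1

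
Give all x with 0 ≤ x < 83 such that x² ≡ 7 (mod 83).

16, 67

Since 83 ≡ 3 (mod 4), a square root of 7 is 7^((83+1)/4) = 7^21 mod 83.
Repeated squaring: 7^2≡49, 7^4≡77, 7^8≡36, 7^16≡51 (mod 83).
7^21 = 7^(16+4+1) ≡ 16 (mod 83).
Check: 16² = 256 ≡ 7 (mod 83). The two roots are 16 and 67.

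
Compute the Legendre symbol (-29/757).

First reduce: -29 ≡ 728 (mod 757).
Pull out 2^3: since 757 ≡ 5 (mod 8), (2/757) = -1, so (2/757)^3 = -1.
Reciprocity: 91 ≡ 3 and 757 ≡ 1 (mod 4), so (91/757) = +(757/91).
Reduce top mod 91: now compute (29/91).
Reciprocity: 29 ≡ 1 and 91 ≡ 3 (mod 4), so (29/91) = +(91/29).
Reduce top mod 29: now compute (4/29).
Pull out 2^2: since 29 ≡ 5 (mod 8), (2/29) = -1, so (2/29)^2 = +1.
Reached (1/29) = 1. Collecting the sign flips along the way, the symbol is -1.

-1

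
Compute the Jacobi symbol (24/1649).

Pull out 2^3: since 1649 ≡ 1 (mod 8), (2/1649) = +1, so (2/1649)^3 = +1.
Reciprocity: 3 ≡ 3 and 1649 ≡ 1 (mod 4), so (3/1649) = +(1649/3).
Reduce top mod 3: now compute (2/3).
Pull out 2: since 3 ≡ 3 (mod 8), (2/3) = -1.
Reached (1/3) = 1. Collecting the sign flips along the way, the symbol is -1.

-1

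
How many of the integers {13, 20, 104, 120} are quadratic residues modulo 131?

(13/131) = +1 → QR.
(20/131) = +1 → QR.
(104/131) = -1 → non-residue.
(120/131) = -1 → non-residue.
Total quadratic residues among the 4: 2.

2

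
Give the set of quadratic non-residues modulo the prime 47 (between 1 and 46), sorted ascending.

Square k = 1,…,23 (k and 47−k give the same square):
1²=1, 2²=4, 3²=9, 4²=16, 5²=25, 6²=36, 7²≡2, 8²≡17, 9²≡34, 10²≡6, 11²≡27, 12²≡3, 13²≡28, 14²≡8, 15²≡37, 16²≡21, 17²≡7, 18²≡42, 19²≡32, 20²≡24, 21²≡18, 22²≡14, 23²≡12 (mod 47).
The residues are {1, 2, 3, 4, 6, 7, 8, 9, 12, 14, 16, 17, 18, 21, 24, 25, 27, 28, 32, 34, 36, 37, 42}; the non-residues are the remaining 23 nonzero classes.

5,10,11,13,15,19,20,22,23,26,29,30,31,33,35,38,39,40,41,43,44,45,46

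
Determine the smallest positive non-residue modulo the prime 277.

(2/277) = −1, so 2 is the smallest positive non-residue mod 277.

2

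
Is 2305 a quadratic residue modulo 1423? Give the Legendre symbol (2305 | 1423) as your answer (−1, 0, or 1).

First reduce: 2305 ≡ 882 (mod 1423).
Pull out 2: since 1423 ≡ 7 (mod 8), (2/1423) = +1.
Reciprocity: 441 ≡ 1 and 1423 ≡ 3 (mod 4), so (441/1423) = +(1423/441).
Reduce top mod 441: now compute (100/441).
Pull out 2^2: since 441 ≡ 1 (mod 8), (2/441) = +1, so (2/441)^2 = +1.
Reciprocity: 25 ≡ 1 and 441 ≡ 1 (mod 4), so (25/441) = +(441/25).
Reduce top mod 25: now compute (16/25).
Pull out 2^4: since 25 ≡ 1 (mod 8), (2/25) = +1, so (2/25)^4 = +1.
Reached (1/25) = 1. Collecting the sign flips along the way, the symbol is +1.

1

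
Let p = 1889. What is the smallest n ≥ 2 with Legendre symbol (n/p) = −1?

(2/1889) = +1, so 2 is a residue.
(3/1889) = −1, so 3 is the smallest positive non-residue mod 1889.

3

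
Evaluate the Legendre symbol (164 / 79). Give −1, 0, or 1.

-1

Euler's criterion: (164/79) ≡ 6^39 (mod 79).
6^2 ≡ 36 (mod 79)
6^4 ≡ 32 (mod 79)
6^8 ≡ 76 (mod 79)
6^16 ≡ 9 (mod 79)
6^32 ≡ 2 (mod 79)
6^39 = 6^(32+4+2+1) ≡ 78 (mod 79).
Result is 78 ≡ −1, so (164/79) = −1.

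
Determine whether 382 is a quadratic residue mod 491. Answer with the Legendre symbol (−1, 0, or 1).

1

Euler's criterion: (382/491) ≡ 382^245 (mod 491).
382^2 ≡ 97 (mod 491)
382^4 ≡ 80 (mod 491)
382^8 ≡ 17 (mod 491)
382^16 ≡ 289 (mod 491)
382^32 ≡ 51 (mod 491)
382^64 ≡ 146 (mod 491)
382^128 ≡ 203 (mod 491)
382^245 = 382^(128+64+32+16+4+1) ≡ 1 (mod 491).
Result is 1, so (382/491) = 1.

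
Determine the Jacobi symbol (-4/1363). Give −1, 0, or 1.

First reduce: -4 ≡ 1359 (mod 1363).
Reciprocity: 1359 ≡ 3 and 1363 ≡ 3 (mod 4), so (1359/1363) = −(1363/1359).
Reduce top mod 1359: now compute (4/1359).
Pull out 2^2: since 1359 ≡ 7 (mod 8), (2/1359) = +1, so (2/1359)^2 = +1.
Reached (1/1359) = 1. Collecting the sign flips along the way, the symbol is -1.

-1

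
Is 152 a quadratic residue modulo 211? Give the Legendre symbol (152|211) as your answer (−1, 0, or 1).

Euler's criterion: (152/211) ≡ 152^105 (mod 211).
152^2 ≡ 105 (mod 211)
152^4 ≡ 53 (mod 211)
152^8 ≡ 66 (mod 211)
152^16 ≡ 136 (mod 211)
152^32 ≡ 139 (mod 211)
152^64 ≡ 120 (mod 211)
152^105 = 152^(64+32+8+1) ≡ 210 (mod 211).
Result is 210 ≡ −1, so (152/211) = −1.

-1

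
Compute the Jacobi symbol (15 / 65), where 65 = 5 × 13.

Reciprocity: 15 ≡ 3 and 65 ≡ 1 (mod 4), so (15/65) = +(65/15).
Reduce top mod 15: now compute (5/15).
Reciprocity: 5 ≡ 1 and 15 ≡ 3 (mod 4), so (5/15) = +(15/5).
Reduce top mod 5: now compute (0/5).
Top reduces to 0: gcd > 1, so the symbol is 0.

0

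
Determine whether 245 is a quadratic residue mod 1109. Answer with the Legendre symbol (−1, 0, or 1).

Reciprocity: 245 ≡ 1 and 1109 ≡ 1 (mod 4), so (245/1109) = +(1109/245).
Reduce top mod 245: now compute (129/245).
Reciprocity: 129 ≡ 1 and 245 ≡ 1 (mod 4), so (129/245) = +(245/129).
Reduce top mod 129: now compute (116/129).
Pull out 2^2: since 129 ≡ 1 (mod 8), (2/129) = +1, so (2/129)^2 = +1.
Reciprocity: 29 ≡ 1 and 129 ≡ 1 (mod 4), so (29/129) = +(129/29).
Reduce top mod 29: now compute (13/29).
Reciprocity: 13 ≡ 1 and 29 ≡ 1 (mod 4), so (13/29) = +(29/13).
Reduce top mod 13: now compute (3/13).
Reciprocity: 3 ≡ 3 and 13 ≡ 1 (mod 4), so (3/13) = +(13/3).
Reduce top mod 3: now compute (1/3).
Reached (1/3) = 1. Collecting the sign flips along the way, the symbol is +1.

1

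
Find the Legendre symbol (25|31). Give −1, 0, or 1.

Euler's criterion: (25/31) ≡ 25^15 (mod 31).
25^2 ≡ 5 (mod 31)
25^4 ≡ 25 (mod 31)
25^8 ≡ 5 (mod 31)
25^15 = 25^(8+4+2+1) ≡ 1 (mod 31).
Result is 1, so (25/31) = 1.

1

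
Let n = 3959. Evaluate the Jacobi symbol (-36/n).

-1

First reduce: -36 ≡ 3923 (mod 3959).
Reciprocity: 3923 ≡ 3 and 3959 ≡ 3 (mod 4), so (3923/3959) = −(3959/3923).
Reduce top mod 3923: now compute (36/3923).
Pull out 2^2: since 3923 ≡ 3 (mod 8), (2/3923) = -1, so (2/3923)^2 = +1.
Reciprocity: 9 ≡ 1 and 3923 ≡ 3 (mod 4), so (9/3923) = +(3923/9).
Reduce top mod 9: now compute (8/9).
Pull out 2^3: since 9 ≡ 1 (mod 8), (2/9) = +1, so (2/9)^3 = +1.
Reached (1/9) = 1. Collecting the sign flips along the way, the symbol is -1.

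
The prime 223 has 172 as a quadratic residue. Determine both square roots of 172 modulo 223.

29, 194

Since 223 ≡ 3 (mod 4), a square root of 172 is 172^((223+1)/4) = 172^56 mod 223.
Repeated squaring: 172^2≡148, 172^4≡50, 172^8≡47, 172^16≡202, 172^32≡218 (mod 223).
172^56 = 172^(32+16+8) ≡ 29 (mod 223).
Check: 29² = 841 ≡ 172 (mod 223). The two roots are 29 and 194.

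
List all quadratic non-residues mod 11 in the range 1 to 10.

2 6 7 8 10

Square k = 1,…,5 (k and 11−k give the same square):
1²=1, 2²=4, 3²=9, 4²≡5, 5²≡3 (mod 11).
The residues are {1, 3, 4, 5, 9}; the non-residues are the remaining 5 nonzero classes.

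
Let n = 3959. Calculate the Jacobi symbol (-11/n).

-1

First reduce: -11 ≡ 3948 (mod 3959).
Pull out 2^2: since 3959 ≡ 7 (mod 8), (2/3959) = +1, so (2/3959)^2 = +1.
Reciprocity: 987 ≡ 3 and 3959 ≡ 3 (mod 4), so (987/3959) = −(3959/987).
Reduce top mod 987: now compute (11/987).
Reciprocity: 11 ≡ 3 and 987 ≡ 3 (mod 4), so (11/987) = −(987/11).
Reduce top mod 11: now compute (8/11).
Pull out 2^3: since 11 ≡ 3 (mod 8), (2/11) = -1, so (2/11)^3 = -1.
Reached (1/11) = 1. Collecting the sign flips along the way, the symbol is -1.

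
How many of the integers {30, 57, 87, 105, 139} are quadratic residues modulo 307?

(30/307) = -1 → non-residue.
(57/307) = -1 → non-residue.
(87/307) = +1 → QR.
(105/307) = +1 → QR.
(139/307) = -1 → non-residue.
Total quadratic residues among the 5: 2.

2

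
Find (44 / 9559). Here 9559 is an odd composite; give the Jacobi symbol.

0

Pull out 2^2: since 9559 ≡ 7 (mod 8), (2/9559) = +1, so (2/9559)^2 = +1.
Reciprocity: 11 ≡ 3 and 9559 ≡ 3 (mod 4), so (11/9559) = −(9559/11).
Reduce top mod 11: now compute (0/11).
Top reduces to 0: gcd > 1, so the symbol is 0.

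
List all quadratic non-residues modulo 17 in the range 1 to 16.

3, 5, 6, 7, 10, 11, 12, 14

Square k = 1,…,8 (k and 17−k give the same square):
1²=1, 2²=4, 3²=9, 4²=16, 5²≡8, 6²≡2, 7²≡15, 8²≡13 (mod 17).
The residues are {1, 2, 4, 8, 9, 13, 15, 16}; the non-residues are the remaining 8 nonzero classes.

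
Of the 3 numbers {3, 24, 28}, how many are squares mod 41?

0

(3/41) = -1 → non-residue.
(24/41) = -1 → non-residue.
(28/41) = -1 → non-residue.
Total quadratic residues among the 3: 0.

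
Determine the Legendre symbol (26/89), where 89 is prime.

Pull out 2: since 89 ≡ 1 (mod 8), (2/89) = +1.
Reciprocity: 13 ≡ 1 and 89 ≡ 1 (mod 4), so (13/89) = +(89/13).
Reduce top mod 13: now compute (11/13).
Reciprocity: 11 ≡ 3 and 13 ≡ 1 (mod 4), so (11/13) = +(13/11).
Reduce top mod 11: now compute (2/11).
Pull out 2: since 11 ≡ 3 (mod 8), (2/11) = -1.
Reached (1/11) = 1. Collecting the sign flips along the way, the symbol is -1.

-1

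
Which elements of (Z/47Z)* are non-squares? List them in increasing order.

Square k = 1,…,23 (k and 47−k give the same square):
1²=1, 2²=4, 3²=9, 4²=16, 5²=25, 6²=36, 7²≡2, 8²≡17, 9²≡34, 10²≡6, 11²≡27, 12²≡3, 13²≡28, 14²≡8, 15²≡37, 16²≡21, 17²≡7, 18²≡42, 19²≡32, 20²≡24, 21²≡18, 22²≡14, 23²≡12 (mod 47).
The residues are {1, 2, 3, 4, 6, 7, 8, 9, 12, 14, 16, 17, 18, 21, 24, 25, 27, 28, 32, 34, 36, 37, 42}; the non-residues are the remaining 23 nonzero classes.

5, 10, 11, 13, 15, 19, 20, 22, 23, 26, 29, 30, 31, 33, 35, 38, 39, 40, 41, 43, 44, 45, 46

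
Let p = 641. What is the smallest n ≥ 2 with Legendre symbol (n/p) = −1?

3

(2/641) = +1, so 2 is a residue.
(3/641) = −1, so 3 is the smallest positive non-residue mod 641.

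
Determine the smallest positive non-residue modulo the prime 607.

(2/607) = +1, so 2 is a residue.
(3/607) = −1, so 3 is the smallest positive non-residue mod 607.

3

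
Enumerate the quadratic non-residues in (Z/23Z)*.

5 7 10 11 14 15 17 19 20 21 22

Square k = 1,…,11 (k and 23−k give the same square):
1²=1, 2²=4, 3²=9, 4²=16, 5²≡2, 6²≡13, 7²≡3, 8²≡18, 9²≡12, 10²≡8, 11²≡6 (mod 23).
The residues are {1, 2, 3, 4, 6, 8, 9, 12, 13, 16, 18}; the non-residues are the remaining 11 nonzero classes.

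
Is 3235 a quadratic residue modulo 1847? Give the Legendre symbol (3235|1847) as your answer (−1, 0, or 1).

1

First reduce: 3235 ≡ 1388 (mod 1847).
Pull out 2^2: since 1847 ≡ 7 (mod 8), (2/1847) = +1, so (2/1847)^2 = +1.
Reciprocity: 347 ≡ 3 and 1847 ≡ 3 (mod 4), so (347/1847) = −(1847/347).
Reduce top mod 347: now compute (112/347).
Pull out 2^4: since 347 ≡ 3 (mod 8), (2/347) = -1, so (2/347)^4 = +1.
Reciprocity: 7 ≡ 3 and 347 ≡ 3 (mod 4), so (7/347) = −(347/7).
Reduce top mod 7: now compute (4/7).
Pull out 2^2: since 7 ≡ 7 (mod 8), (2/7) = +1, so (2/7)^2 = +1.
Reached (1/7) = 1. Collecting the sign flips along the way, the symbol is +1.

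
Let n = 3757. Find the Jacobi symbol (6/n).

Pull out 2: since 3757 ≡ 5 (mod 8), (2/3757) = -1.
Reciprocity: 3 ≡ 3 and 3757 ≡ 1 (mod 4), so (3/3757) = +(3757/3).
Reduce top mod 3: now compute (1/3).
Reached (1/3) = 1. Collecting the sign flips along the way, the symbol is -1.

-1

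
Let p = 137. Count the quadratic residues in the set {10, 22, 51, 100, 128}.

3

(10/137) = -1 → non-residue.
(22/137) = +1 → QR.
(51/137) = -1 → non-residue.
(100/137) = +1 → QR.
(128/137) = +1 → QR.
Total quadratic residues among the 5: 3.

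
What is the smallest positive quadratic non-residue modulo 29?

2

(2/29) = −1, so 2 is the smallest positive non-residue mod 29.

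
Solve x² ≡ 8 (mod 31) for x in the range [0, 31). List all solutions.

15, 16

Since 31 ≡ 3 (mod 4), a square root of 8 is 8^((31+1)/4) = 8^8 mod 31.
Repeated squaring: 8^2≡2, 8^4≡4, 8^8≡16 (mod 31).
8^8 = 8^(8) ≡ 16 (mod 31).
Check: 16² = 256 ≡ 8 (mod 31). The two roots are 15 and 16.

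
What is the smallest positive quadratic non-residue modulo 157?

2

(2/157) = −1, so 2 is the smallest positive non-residue mod 157.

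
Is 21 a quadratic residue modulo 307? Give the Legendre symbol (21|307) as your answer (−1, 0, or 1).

Reciprocity: 21 ≡ 1 and 307 ≡ 3 (mod 4), so (21/307) = +(307/21).
Reduce top mod 21: now compute (13/21).
Reciprocity: 13 ≡ 1 and 21 ≡ 1 (mod 4), so (13/21) = +(21/13).
Reduce top mod 13: now compute (8/13).
Pull out 2^3: since 13 ≡ 5 (mod 8), (2/13) = -1, so (2/13)^3 = -1.
Reached (1/13) = 1. Collecting the sign flips along the way, the symbol is -1.

-1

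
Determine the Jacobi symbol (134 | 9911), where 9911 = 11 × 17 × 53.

-1

Pull out 2: since 9911 ≡ 7 (mod 8), (2/9911) = +1.
Reciprocity: 67 ≡ 3 and 9911 ≡ 3 (mod 4), so (67/9911) = −(9911/67).
Reduce top mod 67: now compute (62/67).
Pull out 2: since 67 ≡ 3 (mod 8), (2/67) = -1.
Reciprocity: 31 ≡ 3 and 67 ≡ 3 (mod 4), so (31/67) = −(67/31).
Reduce top mod 31: now compute (5/31).
Reciprocity: 5 ≡ 1 and 31 ≡ 3 (mod 4), so (5/31) = +(31/5).
Reduce top mod 5: now compute (1/5).
Reached (1/5) = 1. Collecting the sign flips along the way, the symbol is -1.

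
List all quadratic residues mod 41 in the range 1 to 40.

1,2,4,5,8,9,10,16,18,20,21,23,25,31,32,33,36,37,39,40

Square k = 1,…,20 (k and 41−k give the same square):
1²=1, 2²=4, 3²=9, 4²=16, 5²=25, 6²=36, 7²≡8, 8²≡23, 9²≡40, 10²≡18, 11²≡39, 12²≡21, 13²≡5, 14²≡32, 15²≡20, 16²≡10, 17²≡2, 18²≡37, 19²≡33, 20²≡31 (mod 41).
So the quadratic residues mod 41 are {1, 2, 4, 5, 8, 9, 10, 16, 18, 20, 21, 23, 25, 31, 32, 33, 36, 37, 39, 40}.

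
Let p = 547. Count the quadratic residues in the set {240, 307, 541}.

1

(240/547) = +1 → QR.
(307/547) = -1 → non-residue.
(541/547) = -1 → non-residue.
Total quadratic residues among the 3: 1.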